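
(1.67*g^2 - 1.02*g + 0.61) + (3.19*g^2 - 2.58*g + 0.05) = 4.86*g^2 - 3.6*g + 0.66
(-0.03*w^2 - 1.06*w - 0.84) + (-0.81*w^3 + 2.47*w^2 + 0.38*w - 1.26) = -0.81*w^3 + 2.44*w^2 - 0.68*w - 2.1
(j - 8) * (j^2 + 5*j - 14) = j^3 - 3*j^2 - 54*j + 112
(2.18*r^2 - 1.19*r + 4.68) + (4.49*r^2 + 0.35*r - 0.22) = 6.67*r^2 - 0.84*r + 4.46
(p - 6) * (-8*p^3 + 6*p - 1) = -8*p^4 + 48*p^3 + 6*p^2 - 37*p + 6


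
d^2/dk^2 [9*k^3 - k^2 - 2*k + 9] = 54*k - 2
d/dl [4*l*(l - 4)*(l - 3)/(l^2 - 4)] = 4*(l^4 - 24*l^2 + 56*l - 48)/(l^4 - 8*l^2 + 16)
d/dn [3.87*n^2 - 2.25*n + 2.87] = 7.74*n - 2.25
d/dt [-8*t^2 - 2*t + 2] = -16*t - 2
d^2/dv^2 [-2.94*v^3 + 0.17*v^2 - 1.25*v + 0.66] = 0.34 - 17.64*v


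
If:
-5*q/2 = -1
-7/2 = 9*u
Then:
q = 2/5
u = -7/18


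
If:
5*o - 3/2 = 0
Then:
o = 3/10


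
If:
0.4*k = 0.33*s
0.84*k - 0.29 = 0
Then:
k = 0.35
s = 0.42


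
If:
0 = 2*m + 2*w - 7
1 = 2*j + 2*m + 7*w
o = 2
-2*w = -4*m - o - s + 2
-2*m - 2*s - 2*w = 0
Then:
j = -59/8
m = 7/4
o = 2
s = -7/2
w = 7/4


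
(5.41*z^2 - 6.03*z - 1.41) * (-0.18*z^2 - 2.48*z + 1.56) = -0.9738*z^4 - 12.3314*z^3 + 23.6478*z^2 - 5.91*z - 2.1996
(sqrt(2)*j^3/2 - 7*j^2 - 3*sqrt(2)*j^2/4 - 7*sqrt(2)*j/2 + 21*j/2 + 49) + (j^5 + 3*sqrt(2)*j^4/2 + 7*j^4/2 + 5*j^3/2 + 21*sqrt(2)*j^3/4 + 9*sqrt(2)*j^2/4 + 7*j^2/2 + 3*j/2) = j^5 + 3*sqrt(2)*j^4/2 + 7*j^4/2 + 5*j^3/2 + 23*sqrt(2)*j^3/4 - 7*j^2/2 + 3*sqrt(2)*j^2/2 - 7*sqrt(2)*j/2 + 12*j + 49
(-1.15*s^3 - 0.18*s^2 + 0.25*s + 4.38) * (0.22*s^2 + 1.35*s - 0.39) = -0.253*s^5 - 1.5921*s^4 + 0.2605*s^3 + 1.3713*s^2 + 5.8155*s - 1.7082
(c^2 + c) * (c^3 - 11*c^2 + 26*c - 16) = c^5 - 10*c^4 + 15*c^3 + 10*c^2 - 16*c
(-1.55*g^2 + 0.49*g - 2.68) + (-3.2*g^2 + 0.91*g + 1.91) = -4.75*g^2 + 1.4*g - 0.77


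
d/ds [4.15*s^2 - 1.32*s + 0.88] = 8.3*s - 1.32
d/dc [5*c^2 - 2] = 10*c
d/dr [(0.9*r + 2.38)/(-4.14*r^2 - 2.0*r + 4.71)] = (3.726*r^2 + 19.7064*r + 8.999)/(17.1396*r^4 + 16.56*r^3 - 34.9988*r^2 - 18.84*r + 22.1841)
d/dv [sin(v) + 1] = cos(v)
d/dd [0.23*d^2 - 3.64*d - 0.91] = 0.46*d - 3.64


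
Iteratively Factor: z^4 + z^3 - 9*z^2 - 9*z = (z)*(z^3 + z^2 - 9*z - 9) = z*(z + 3)*(z^2 - 2*z - 3) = z*(z - 3)*(z + 3)*(z + 1)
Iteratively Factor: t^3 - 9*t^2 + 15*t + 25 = (t + 1)*(t^2 - 10*t + 25) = (t - 5)*(t + 1)*(t - 5)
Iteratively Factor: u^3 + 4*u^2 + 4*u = (u)*(u^2 + 4*u + 4) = u*(u + 2)*(u + 2)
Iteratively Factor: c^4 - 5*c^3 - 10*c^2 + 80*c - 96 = (c - 2)*(c^3 - 3*c^2 - 16*c + 48) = (c - 3)*(c - 2)*(c^2 - 16) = (c - 3)*(c - 2)*(c + 4)*(c - 4)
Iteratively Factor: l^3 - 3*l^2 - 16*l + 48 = (l - 4)*(l^2 + l - 12) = (l - 4)*(l - 3)*(l + 4)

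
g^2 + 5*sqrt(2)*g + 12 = (g + 2*sqrt(2))*(g + 3*sqrt(2))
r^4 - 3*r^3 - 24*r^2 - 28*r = r*(r - 7)*(r + 2)^2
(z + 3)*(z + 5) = z^2 + 8*z + 15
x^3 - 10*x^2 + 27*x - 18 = (x - 6)*(x - 3)*(x - 1)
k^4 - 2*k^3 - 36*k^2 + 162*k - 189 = (k - 3)^3*(k + 7)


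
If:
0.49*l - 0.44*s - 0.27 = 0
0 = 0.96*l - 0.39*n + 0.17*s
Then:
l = 0.897959183673469*s + 0.551020408163265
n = 2.64625850340136*s + 1.3563579277865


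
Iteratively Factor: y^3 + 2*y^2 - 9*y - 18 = (y + 2)*(y^2 - 9) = (y + 2)*(y + 3)*(y - 3)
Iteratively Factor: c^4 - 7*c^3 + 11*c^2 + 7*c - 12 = (c - 3)*(c^3 - 4*c^2 - c + 4) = (c - 4)*(c - 3)*(c^2 - 1) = (c - 4)*(c - 3)*(c + 1)*(c - 1)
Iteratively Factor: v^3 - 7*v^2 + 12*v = (v - 3)*(v^2 - 4*v) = (v - 4)*(v - 3)*(v)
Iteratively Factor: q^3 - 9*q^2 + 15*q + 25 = (q + 1)*(q^2 - 10*q + 25) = (q - 5)*(q + 1)*(q - 5)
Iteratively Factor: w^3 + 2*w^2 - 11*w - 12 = (w + 1)*(w^2 + w - 12) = (w + 1)*(w + 4)*(w - 3)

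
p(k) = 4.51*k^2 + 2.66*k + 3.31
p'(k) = 9.02*k + 2.66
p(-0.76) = 3.89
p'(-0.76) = -4.20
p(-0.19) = 2.97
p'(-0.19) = 0.95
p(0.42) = 5.22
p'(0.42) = 6.45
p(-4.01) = 65.16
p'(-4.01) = -33.51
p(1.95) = 25.65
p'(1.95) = 20.25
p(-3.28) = 43.11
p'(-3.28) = -26.93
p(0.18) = 3.93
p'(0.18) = 4.28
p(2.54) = 39.16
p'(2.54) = 25.57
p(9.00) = 392.56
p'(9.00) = 83.84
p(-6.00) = 149.71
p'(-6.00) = -51.46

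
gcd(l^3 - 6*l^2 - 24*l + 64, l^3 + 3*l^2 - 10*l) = l - 2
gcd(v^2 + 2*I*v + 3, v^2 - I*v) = v - I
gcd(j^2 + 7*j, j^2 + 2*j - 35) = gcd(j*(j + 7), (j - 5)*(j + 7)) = j + 7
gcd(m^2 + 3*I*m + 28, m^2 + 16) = m - 4*I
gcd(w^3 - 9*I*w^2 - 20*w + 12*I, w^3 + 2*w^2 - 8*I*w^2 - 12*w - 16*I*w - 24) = w^2 - 8*I*w - 12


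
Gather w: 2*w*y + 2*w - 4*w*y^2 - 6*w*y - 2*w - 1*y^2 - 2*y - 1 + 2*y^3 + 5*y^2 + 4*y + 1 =w*(-4*y^2 - 4*y) + 2*y^3 + 4*y^2 + 2*y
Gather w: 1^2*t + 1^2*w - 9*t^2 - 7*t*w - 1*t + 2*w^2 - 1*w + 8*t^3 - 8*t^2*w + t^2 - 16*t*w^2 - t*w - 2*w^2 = 8*t^3 - 8*t^2 - 16*t*w^2 + w*(-8*t^2 - 8*t)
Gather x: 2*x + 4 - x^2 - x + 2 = -x^2 + x + 6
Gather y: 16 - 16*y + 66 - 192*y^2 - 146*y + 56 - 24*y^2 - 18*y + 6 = -216*y^2 - 180*y + 144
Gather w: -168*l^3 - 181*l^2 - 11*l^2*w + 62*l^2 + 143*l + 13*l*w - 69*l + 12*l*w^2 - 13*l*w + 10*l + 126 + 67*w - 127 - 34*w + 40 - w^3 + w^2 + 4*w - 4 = -168*l^3 - 119*l^2 + 84*l - w^3 + w^2*(12*l + 1) + w*(37 - 11*l^2) + 35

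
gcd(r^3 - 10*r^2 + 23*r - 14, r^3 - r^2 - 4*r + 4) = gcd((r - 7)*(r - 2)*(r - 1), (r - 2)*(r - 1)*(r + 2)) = r^2 - 3*r + 2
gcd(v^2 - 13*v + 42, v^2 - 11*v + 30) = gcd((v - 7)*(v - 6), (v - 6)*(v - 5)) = v - 6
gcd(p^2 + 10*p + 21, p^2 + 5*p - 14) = p + 7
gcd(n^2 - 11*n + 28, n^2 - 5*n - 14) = n - 7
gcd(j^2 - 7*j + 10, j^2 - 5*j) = j - 5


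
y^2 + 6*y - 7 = (y - 1)*(y + 7)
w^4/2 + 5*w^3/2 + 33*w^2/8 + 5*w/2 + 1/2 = (w/2 + 1)*(w + 1/2)^2*(w + 2)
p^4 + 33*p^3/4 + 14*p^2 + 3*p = p*(p + 1/4)*(p + 2)*(p + 6)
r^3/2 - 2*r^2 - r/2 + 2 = (r/2 + 1/2)*(r - 4)*(r - 1)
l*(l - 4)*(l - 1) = l^3 - 5*l^2 + 4*l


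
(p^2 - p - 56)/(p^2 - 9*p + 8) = (p + 7)/(p - 1)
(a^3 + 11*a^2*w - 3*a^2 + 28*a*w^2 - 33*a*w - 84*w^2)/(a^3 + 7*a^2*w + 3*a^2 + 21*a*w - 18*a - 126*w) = (a + 4*w)/(a + 6)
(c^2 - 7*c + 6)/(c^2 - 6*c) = (c - 1)/c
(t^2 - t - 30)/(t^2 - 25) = (t - 6)/(t - 5)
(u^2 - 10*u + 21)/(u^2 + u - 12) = (u - 7)/(u + 4)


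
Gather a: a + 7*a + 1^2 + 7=8*a + 8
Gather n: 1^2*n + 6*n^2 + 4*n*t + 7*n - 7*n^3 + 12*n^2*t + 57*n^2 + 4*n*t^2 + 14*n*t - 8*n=-7*n^3 + n^2*(12*t + 63) + n*(4*t^2 + 18*t)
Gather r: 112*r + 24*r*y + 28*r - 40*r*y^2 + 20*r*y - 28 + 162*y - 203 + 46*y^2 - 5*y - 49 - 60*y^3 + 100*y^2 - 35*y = r*(-40*y^2 + 44*y + 140) - 60*y^3 + 146*y^2 + 122*y - 280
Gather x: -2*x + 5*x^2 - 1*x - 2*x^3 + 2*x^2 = -2*x^3 + 7*x^2 - 3*x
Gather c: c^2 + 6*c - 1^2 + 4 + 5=c^2 + 6*c + 8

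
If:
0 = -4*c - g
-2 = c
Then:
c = -2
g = 8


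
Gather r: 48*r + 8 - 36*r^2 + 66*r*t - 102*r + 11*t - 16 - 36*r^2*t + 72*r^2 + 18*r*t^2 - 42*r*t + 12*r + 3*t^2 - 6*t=r^2*(36 - 36*t) + r*(18*t^2 + 24*t - 42) + 3*t^2 + 5*t - 8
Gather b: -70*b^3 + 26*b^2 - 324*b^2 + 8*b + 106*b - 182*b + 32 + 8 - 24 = -70*b^3 - 298*b^2 - 68*b + 16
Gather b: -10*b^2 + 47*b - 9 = -10*b^2 + 47*b - 9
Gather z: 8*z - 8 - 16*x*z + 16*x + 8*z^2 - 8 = 16*x + 8*z^2 + z*(8 - 16*x) - 16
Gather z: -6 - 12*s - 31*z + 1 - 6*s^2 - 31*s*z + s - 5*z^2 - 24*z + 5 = -6*s^2 - 11*s - 5*z^2 + z*(-31*s - 55)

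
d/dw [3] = 0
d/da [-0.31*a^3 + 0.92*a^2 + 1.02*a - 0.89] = -0.93*a^2 + 1.84*a + 1.02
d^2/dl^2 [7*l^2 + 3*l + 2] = 14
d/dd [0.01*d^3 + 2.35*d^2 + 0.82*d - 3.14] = 0.03*d^2 + 4.7*d + 0.82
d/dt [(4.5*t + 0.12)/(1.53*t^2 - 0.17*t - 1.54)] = (6.885*t^2 - 0.765*t - (3.06*t - 0.17)*(4.5*t + 0.12) - 6.93)/(-1.53*t^2 + 0.17*t + 1.54)^2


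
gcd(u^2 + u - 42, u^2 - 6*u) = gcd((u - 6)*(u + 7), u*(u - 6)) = u - 6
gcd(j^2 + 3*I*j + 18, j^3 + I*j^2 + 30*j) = j + 6*I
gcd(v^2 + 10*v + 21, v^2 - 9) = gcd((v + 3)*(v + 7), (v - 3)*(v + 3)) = v + 3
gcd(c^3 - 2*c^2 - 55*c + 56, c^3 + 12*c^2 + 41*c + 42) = c + 7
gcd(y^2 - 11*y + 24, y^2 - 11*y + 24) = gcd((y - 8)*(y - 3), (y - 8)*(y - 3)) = y^2 - 11*y + 24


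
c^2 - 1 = (c - 1)*(c + 1)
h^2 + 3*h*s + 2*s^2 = (h + s)*(h + 2*s)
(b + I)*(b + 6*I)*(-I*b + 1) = -I*b^3 + 8*b^2 + 13*I*b - 6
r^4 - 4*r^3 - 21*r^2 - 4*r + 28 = (r - 7)*(r - 1)*(r + 2)^2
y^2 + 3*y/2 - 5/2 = (y - 1)*(y + 5/2)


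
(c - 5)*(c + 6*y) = c^2 + 6*c*y - 5*c - 30*y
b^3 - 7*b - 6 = (b - 3)*(b + 1)*(b + 2)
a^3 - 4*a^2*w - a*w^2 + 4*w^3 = (a - 4*w)*(a - w)*(a + w)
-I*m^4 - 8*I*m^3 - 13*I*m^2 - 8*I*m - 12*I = (m + 2)*(m + 6)*(m - I)*(-I*m + 1)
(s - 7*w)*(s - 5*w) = s^2 - 12*s*w + 35*w^2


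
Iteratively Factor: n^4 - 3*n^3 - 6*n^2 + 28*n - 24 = (n - 2)*(n^3 - n^2 - 8*n + 12) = (n - 2)*(n + 3)*(n^2 - 4*n + 4) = (n - 2)^2*(n + 3)*(n - 2)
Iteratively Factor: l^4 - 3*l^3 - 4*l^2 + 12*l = (l - 2)*(l^3 - l^2 - 6*l) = (l - 2)*(l + 2)*(l^2 - 3*l) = (l - 3)*(l - 2)*(l + 2)*(l)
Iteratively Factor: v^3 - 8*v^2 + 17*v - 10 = (v - 2)*(v^2 - 6*v + 5) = (v - 2)*(v - 1)*(v - 5)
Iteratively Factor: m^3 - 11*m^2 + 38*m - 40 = (m - 4)*(m^2 - 7*m + 10) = (m - 5)*(m - 4)*(m - 2)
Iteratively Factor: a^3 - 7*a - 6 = (a + 1)*(a^2 - a - 6) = (a - 3)*(a + 1)*(a + 2)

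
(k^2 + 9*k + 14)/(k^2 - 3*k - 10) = (k + 7)/(k - 5)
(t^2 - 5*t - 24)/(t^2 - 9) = (t - 8)/(t - 3)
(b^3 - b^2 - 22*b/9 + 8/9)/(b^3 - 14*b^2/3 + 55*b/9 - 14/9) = (3*b + 4)/(3*b - 7)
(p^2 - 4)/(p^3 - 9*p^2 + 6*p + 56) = (p - 2)/(p^2 - 11*p + 28)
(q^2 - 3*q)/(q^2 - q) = (q - 3)/(q - 1)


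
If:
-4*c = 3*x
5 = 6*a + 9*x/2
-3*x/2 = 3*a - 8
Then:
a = 19/3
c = 11/2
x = -22/3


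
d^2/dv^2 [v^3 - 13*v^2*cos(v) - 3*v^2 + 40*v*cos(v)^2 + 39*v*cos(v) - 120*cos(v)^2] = 13*v^2*cos(v) + 52*v*sin(v) - 39*v*cos(v) - 80*v*cos(2*v) + 6*v - 78*sin(v) - 80*sin(2*v) - 26*cos(v) + 240*cos(2*v) - 6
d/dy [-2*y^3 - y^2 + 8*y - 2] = -6*y^2 - 2*y + 8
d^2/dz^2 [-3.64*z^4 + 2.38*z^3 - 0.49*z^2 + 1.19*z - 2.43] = -43.68*z^2 + 14.28*z - 0.98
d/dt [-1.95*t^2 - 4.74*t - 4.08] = -3.9*t - 4.74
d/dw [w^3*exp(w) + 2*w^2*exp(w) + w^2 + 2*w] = w^3*exp(w) + 5*w^2*exp(w) + 4*w*exp(w) + 2*w + 2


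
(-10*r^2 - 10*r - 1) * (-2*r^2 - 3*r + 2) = 20*r^4 + 50*r^3 + 12*r^2 - 17*r - 2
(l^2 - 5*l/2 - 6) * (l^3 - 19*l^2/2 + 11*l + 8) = l^5 - 12*l^4 + 115*l^3/4 + 75*l^2/2 - 86*l - 48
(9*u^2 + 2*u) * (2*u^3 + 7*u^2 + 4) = 18*u^5 + 67*u^4 + 14*u^3 + 36*u^2 + 8*u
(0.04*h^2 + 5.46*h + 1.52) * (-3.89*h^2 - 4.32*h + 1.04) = -0.1556*h^4 - 21.4122*h^3 - 29.4584*h^2 - 0.888000000000001*h + 1.5808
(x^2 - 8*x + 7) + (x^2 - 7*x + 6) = 2*x^2 - 15*x + 13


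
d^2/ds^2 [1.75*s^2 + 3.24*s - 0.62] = 3.50000000000000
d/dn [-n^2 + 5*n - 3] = 5 - 2*n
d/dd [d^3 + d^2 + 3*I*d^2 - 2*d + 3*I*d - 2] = 3*d^2 + d*(2 + 6*I) - 2 + 3*I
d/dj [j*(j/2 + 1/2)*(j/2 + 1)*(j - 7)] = j^3 - 3*j^2 - 19*j/2 - 7/2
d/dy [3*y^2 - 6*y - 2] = 6*y - 6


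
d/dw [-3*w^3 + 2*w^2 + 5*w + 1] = -9*w^2 + 4*w + 5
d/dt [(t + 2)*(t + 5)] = 2*t + 7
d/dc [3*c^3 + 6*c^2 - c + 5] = 9*c^2 + 12*c - 1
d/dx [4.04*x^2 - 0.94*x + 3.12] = 8.08*x - 0.94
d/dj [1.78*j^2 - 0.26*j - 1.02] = 3.56*j - 0.26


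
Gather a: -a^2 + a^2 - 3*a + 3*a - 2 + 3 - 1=0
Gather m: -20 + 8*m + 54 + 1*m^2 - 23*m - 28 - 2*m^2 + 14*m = -m^2 - m + 6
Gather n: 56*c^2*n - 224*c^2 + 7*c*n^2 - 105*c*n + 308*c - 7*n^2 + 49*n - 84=-224*c^2 + 308*c + n^2*(7*c - 7) + n*(56*c^2 - 105*c + 49) - 84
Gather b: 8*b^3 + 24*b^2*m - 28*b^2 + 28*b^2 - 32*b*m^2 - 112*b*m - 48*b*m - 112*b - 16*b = 8*b^3 + 24*b^2*m + b*(-32*m^2 - 160*m - 128)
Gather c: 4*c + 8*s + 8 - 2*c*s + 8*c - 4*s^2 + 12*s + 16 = c*(12 - 2*s) - 4*s^2 + 20*s + 24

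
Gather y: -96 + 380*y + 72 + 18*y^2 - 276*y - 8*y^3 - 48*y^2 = -8*y^3 - 30*y^2 + 104*y - 24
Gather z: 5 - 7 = -2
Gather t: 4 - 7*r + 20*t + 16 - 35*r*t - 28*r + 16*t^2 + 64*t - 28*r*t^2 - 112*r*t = -35*r + t^2*(16 - 28*r) + t*(84 - 147*r) + 20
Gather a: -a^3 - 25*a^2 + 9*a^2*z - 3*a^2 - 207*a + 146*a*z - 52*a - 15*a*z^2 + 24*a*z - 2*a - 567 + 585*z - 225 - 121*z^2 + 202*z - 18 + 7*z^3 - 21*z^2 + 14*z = -a^3 + a^2*(9*z - 28) + a*(-15*z^2 + 170*z - 261) + 7*z^3 - 142*z^2 + 801*z - 810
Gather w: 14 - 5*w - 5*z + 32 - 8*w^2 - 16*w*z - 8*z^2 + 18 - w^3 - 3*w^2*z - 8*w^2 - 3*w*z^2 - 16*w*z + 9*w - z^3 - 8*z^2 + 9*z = -w^3 + w^2*(-3*z - 16) + w*(-3*z^2 - 32*z + 4) - z^3 - 16*z^2 + 4*z + 64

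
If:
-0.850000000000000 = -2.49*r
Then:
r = 0.34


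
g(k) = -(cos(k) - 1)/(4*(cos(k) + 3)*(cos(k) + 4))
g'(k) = -(cos(k) - 1)*sin(k)/(4*(cos(k) + 3)*(cos(k) + 4)^2) - (cos(k) - 1)*sin(k)/(4*(cos(k) + 3)^2*(cos(k) + 4)) + sin(k)/(4*(cos(k) + 3)*(cos(k) + 4))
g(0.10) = 0.00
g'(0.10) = 0.00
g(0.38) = 0.00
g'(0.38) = 0.00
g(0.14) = 0.00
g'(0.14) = 0.00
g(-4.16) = 0.04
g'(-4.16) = 0.05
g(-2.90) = 0.08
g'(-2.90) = -0.03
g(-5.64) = 0.00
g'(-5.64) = 0.01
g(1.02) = 0.01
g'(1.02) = 0.02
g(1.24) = 0.01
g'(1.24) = 0.02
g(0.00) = 0.00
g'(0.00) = 0.00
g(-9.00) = 0.07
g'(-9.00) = -0.04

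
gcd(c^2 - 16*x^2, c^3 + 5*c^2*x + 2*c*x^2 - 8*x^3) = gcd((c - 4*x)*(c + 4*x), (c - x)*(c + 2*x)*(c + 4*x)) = c + 4*x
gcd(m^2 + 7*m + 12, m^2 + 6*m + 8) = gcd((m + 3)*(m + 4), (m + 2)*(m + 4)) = m + 4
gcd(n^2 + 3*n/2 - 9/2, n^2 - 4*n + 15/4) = n - 3/2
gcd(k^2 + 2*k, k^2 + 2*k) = k^2 + 2*k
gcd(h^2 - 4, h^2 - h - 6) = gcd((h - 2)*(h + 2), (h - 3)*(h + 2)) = h + 2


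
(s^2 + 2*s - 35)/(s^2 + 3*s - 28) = (s - 5)/(s - 4)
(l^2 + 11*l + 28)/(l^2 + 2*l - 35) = (l + 4)/(l - 5)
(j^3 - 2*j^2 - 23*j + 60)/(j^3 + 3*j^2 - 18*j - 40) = (j - 3)/(j + 2)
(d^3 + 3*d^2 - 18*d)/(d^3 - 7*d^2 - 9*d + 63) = d*(d + 6)/(d^2 - 4*d - 21)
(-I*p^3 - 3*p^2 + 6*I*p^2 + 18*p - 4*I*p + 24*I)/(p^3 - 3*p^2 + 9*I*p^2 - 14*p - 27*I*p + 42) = (-I*p^3 + p^2*(-3 + 6*I) + p*(18 - 4*I) + 24*I)/(p^3 + p^2*(-3 + 9*I) + p*(-14 - 27*I) + 42)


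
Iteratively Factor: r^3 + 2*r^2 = (r)*(r^2 + 2*r) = r*(r + 2)*(r)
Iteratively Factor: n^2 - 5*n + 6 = (n - 2)*(n - 3)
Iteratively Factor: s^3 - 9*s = (s + 3)*(s^2 - 3*s) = (s - 3)*(s + 3)*(s)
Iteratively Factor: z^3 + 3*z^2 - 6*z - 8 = (z + 1)*(z^2 + 2*z - 8) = (z + 1)*(z + 4)*(z - 2)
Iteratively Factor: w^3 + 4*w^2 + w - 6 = (w + 2)*(w^2 + 2*w - 3) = (w - 1)*(w + 2)*(w + 3)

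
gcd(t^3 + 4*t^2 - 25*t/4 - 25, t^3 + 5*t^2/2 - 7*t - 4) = t + 4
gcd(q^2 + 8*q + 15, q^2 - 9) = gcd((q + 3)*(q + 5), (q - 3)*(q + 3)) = q + 3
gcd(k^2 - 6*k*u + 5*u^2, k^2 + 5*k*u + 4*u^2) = 1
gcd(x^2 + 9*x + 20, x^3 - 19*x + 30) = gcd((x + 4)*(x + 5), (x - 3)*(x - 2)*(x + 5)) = x + 5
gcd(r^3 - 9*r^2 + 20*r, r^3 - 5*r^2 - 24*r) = r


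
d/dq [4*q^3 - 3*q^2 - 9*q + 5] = 12*q^2 - 6*q - 9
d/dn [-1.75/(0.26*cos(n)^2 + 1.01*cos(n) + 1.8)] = -(0.91*cos(n) + 1.7675)*sin(n)/(0.26*cos(n)^2 + 1.01*cos(n) + 1.8)^2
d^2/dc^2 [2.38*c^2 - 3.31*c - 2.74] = 4.76000000000000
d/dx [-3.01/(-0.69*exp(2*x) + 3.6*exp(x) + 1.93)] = (10.836 - 4.1538*exp(x))*exp(x)/(-0.69*exp(2*x) + 3.6*exp(x) + 1.93)^2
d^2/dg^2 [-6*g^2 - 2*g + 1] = -12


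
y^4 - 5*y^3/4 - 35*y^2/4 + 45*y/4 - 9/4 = (y - 3)*(y - 1)*(y - 1/4)*(y + 3)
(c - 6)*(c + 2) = c^2 - 4*c - 12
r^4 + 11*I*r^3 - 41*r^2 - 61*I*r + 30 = (r + I)*(r + 2*I)*(r + 3*I)*(r + 5*I)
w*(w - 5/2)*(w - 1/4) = w^3 - 11*w^2/4 + 5*w/8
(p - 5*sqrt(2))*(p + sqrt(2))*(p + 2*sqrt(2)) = p^3 - 2*sqrt(2)*p^2 - 26*p - 20*sqrt(2)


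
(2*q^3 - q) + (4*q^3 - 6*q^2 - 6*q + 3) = 6*q^3 - 6*q^2 - 7*q + 3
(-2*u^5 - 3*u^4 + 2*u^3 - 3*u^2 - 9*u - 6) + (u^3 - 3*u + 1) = -2*u^5 - 3*u^4 + 3*u^3 - 3*u^2 - 12*u - 5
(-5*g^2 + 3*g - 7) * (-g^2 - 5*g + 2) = 5*g^4 + 22*g^3 - 18*g^2 + 41*g - 14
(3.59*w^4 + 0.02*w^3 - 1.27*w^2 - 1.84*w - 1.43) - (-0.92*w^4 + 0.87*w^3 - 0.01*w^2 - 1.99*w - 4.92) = 4.51*w^4 - 0.85*w^3 - 1.26*w^2 + 0.15*w + 3.49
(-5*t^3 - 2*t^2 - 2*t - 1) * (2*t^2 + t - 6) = -10*t^5 - 9*t^4 + 24*t^3 + 8*t^2 + 11*t + 6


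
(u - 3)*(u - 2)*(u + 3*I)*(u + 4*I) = u^4 - 5*u^3 + 7*I*u^3 - 6*u^2 - 35*I*u^2 + 60*u + 42*I*u - 72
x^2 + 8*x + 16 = (x + 4)^2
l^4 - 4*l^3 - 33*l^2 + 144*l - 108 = (l - 6)*(l - 3)*(l - 1)*(l + 6)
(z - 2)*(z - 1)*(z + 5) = z^3 + 2*z^2 - 13*z + 10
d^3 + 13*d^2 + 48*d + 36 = (d + 1)*(d + 6)^2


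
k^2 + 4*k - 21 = (k - 3)*(k + 7)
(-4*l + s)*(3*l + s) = -12*l^2 - l*s + s^2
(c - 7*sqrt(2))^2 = c^2 - 14*sqrt(2)*c + 98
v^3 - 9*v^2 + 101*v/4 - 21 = (v - 4)*(v - 7/2)*(v - 3/2)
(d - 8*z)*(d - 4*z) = d^2 - 12*d*z + 32*z^2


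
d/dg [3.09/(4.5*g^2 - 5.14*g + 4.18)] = (15.8826 - 27.81*g)/(4.5*g^2 - 5.14*g + 4.18)^2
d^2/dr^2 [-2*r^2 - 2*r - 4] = -4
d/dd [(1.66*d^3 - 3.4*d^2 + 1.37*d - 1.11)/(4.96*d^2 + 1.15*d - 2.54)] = (8.2336*d^4 + 3.818*d^3 - 23.3544*d^2 + 28.2832*d - 2.2033)/(24.6016*d^4 + 11.408*d^3 - 23.8743*d^2 - 5.842*d + 6.4516)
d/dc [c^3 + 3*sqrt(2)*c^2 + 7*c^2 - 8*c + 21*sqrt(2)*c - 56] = 3*c^2 + 6*sqrt(2)*c + 14*c - 8 + 21*sqrt(2)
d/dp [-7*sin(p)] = -7*cos(p)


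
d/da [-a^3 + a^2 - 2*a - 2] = -3*a^2 + 2*a - 2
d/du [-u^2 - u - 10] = -2*u - 1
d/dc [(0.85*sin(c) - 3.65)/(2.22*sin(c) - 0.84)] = 7.389*cos(c)/(2.22*sin(c) - 0.84)^2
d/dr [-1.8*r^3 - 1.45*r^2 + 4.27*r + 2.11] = -5.4*r^2 - 2.9*r + 4.27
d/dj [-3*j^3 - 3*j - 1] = -9*j^2 - 3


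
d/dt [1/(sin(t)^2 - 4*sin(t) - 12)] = 2*(2 - sin(t))*cos(t)/((sin(t) - 6)^2*(sin(t) + 2)^2)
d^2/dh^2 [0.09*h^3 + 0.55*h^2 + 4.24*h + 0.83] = 0.54*h + 1.1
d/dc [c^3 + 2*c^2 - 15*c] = 3*c^2 + 4*c - 15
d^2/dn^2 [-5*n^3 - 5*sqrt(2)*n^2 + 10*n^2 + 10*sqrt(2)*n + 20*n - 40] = -30*n - 10*sqrt(2) + 20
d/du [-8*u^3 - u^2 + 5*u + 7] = -24*u^2 - 2*u + 5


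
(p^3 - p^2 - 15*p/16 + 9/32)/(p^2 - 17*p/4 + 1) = (8*p^2 - 6*p - 9)/(8*(p - 4))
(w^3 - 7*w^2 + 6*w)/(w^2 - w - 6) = w*(-w^2 + 7*w - 6)/(-w^2 + w + 6)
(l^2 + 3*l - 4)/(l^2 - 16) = (l - 1)/(l - 4)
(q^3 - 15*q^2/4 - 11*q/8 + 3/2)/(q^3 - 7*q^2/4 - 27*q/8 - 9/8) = (2*q^2 - 9*q + 4)/(2*q^2 - 5*q - 3)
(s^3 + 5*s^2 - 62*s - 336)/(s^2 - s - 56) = s + 6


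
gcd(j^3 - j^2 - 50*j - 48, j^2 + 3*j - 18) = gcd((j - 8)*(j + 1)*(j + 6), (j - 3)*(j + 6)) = j + 6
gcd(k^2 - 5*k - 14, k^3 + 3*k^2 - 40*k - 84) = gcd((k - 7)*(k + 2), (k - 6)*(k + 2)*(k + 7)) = k + 2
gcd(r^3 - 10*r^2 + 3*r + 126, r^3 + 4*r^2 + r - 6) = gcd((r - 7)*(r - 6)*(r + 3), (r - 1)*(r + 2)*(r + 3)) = r + 3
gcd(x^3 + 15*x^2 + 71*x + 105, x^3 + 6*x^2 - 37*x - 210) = x^2 + 12*x + 35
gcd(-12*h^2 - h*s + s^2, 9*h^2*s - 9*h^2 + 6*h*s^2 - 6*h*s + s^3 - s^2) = 3*h + s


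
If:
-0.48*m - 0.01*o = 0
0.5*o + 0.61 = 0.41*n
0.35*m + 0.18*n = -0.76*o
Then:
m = 0.01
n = 1.15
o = -0.28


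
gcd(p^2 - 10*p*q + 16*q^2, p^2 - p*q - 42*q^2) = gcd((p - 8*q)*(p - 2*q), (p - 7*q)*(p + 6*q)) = 1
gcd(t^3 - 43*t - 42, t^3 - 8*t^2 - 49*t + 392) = t - 7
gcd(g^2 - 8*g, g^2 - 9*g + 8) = g - 8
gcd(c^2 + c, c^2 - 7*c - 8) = c + 1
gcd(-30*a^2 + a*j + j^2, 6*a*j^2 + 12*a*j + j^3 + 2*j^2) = 6*a + j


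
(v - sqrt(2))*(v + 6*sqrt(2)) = v^2 + 5*sqrt(2)*v - 12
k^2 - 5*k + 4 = (k - 4)*(k - 1)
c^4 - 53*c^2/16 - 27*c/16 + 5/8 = (c - 2)*(c - 1/4)*(c + 1)*(c + 5/4)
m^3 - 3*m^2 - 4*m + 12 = (m - 3)*(m - 2)*(m + 2)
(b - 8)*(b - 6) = b^2 - 14*b + 48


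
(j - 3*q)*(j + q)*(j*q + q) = j^3*q - 2*j^2*q^2 + j^2*q - 3*j*q^3 - 2*j*q^2 - 3*q^3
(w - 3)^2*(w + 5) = w^3 - w^2 - 21*w + 45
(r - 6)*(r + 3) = r^2 - 3*r - 18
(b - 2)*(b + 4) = b^2 + 2*b - 8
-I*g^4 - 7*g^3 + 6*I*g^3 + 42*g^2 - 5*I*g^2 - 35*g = g*(g - 5)*(g - 7*I)*(-I*g + I)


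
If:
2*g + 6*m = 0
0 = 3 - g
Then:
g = 3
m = -1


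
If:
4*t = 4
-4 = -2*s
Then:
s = 2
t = 1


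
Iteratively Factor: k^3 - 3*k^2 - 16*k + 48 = (k + 4)*(k^2 - 7*k + 12) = (k - 3)*(k + 4)*(k - 4)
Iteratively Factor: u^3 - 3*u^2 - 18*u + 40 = (u - 2)*(u^2 - u - 20) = (u - 2)*(u + 4)*(u - 5)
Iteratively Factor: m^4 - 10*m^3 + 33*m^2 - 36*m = (m)*(m^3 - 10*m^2 + 33*m - 36) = m*(m - 3)*(m^2 - 7*m + 12) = m*(m - 3)^2*(m - 4)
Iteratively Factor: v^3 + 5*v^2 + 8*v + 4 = (v + 2)*(v^2 + 3*v + 2) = (v + 2)^2*(v + 1)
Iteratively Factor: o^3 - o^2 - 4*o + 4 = (o - 1)*(o^2 - 4) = (o - 1)*(o + 2)*(o - 2)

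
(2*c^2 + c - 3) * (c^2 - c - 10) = 2*c^4 - c^3 - 24*c^2 - 7*c + 30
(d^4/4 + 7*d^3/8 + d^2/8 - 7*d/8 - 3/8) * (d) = d^5/4 + 7*d^4/8 + d^3/8 - 7*d^2/8 - 3*d/8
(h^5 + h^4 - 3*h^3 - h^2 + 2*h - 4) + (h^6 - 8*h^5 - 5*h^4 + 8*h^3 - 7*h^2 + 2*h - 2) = h^6 - 7*h^5 - 4*h^4 + 5*h^3 - 8*h^2 + 4*h - 6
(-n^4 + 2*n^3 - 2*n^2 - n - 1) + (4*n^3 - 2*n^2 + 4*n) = -n^4 + 6*n^3 - 4*n^2 + 3*n - 1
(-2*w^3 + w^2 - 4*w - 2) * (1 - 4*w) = 8*w^4 - 6*w^3 + 17*w^2 + 4*w - 2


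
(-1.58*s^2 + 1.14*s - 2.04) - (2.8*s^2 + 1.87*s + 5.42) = -4.38*s^2 - 0.73*s - 7.46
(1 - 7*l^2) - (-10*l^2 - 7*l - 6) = 3*l^2 + 7*l + 7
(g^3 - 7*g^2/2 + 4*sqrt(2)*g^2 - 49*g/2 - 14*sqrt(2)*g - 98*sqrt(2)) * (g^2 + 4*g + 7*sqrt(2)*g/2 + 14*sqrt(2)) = g^5 + g^4/2 + 15*sqrt(2)*g^4/2 - 21*g^3/2 + 15*sqrt(2)*g^3/4 - 1155*sqrt(2)*g^2/4 - 84*g^2 - 1078*g - 735*sqrt(2)*g - 2744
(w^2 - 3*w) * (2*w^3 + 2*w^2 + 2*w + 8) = 2*w^5 - 4*w^4 - 4*w^3 + 2*w^2 - 24*w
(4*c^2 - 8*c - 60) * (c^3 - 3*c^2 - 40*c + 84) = 4*c^5 - 20*c^4 - 196*c^3 + 836*c^2 + 1728*c - 5040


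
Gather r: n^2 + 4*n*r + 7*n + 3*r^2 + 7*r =n^2 + 7*n + 3*r^2 + r*(4*n + 7)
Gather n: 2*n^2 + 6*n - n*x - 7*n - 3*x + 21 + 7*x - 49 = 2*n^2 + n*(-x - 1) + 4*x - 28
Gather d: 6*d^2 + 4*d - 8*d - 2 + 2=6*d^2 - 4*d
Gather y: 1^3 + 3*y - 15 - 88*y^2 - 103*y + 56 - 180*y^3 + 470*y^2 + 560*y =-180*y^3 + 382*y^2 + 460*y + 42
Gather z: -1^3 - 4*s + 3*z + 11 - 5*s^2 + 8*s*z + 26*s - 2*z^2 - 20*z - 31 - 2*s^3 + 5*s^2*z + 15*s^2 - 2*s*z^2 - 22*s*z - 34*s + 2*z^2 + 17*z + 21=-2*s^3 + 10*s^2 - 2*s*z^2 - 12*s + z*(5*s^2 - 14*s)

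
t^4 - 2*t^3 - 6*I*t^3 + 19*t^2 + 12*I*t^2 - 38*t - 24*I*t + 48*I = (t - 2)*(t - 8*I)*(t - I)*(t + 3*I)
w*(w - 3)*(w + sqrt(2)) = w^3 - 3*w^2 + sqrt(2)*w^2 - 3*sqrt(2)*w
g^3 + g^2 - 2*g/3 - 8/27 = (g - 2/3)*(g + 1/3)*(g + 4/3)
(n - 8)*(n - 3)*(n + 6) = n^3 - 5*n^2 - 42*n + 144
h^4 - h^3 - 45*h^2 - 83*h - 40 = (h - 8)*(h + 1)^2*(h + 5)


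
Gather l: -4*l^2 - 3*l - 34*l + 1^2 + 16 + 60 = -4*l^2 - 37*l + 77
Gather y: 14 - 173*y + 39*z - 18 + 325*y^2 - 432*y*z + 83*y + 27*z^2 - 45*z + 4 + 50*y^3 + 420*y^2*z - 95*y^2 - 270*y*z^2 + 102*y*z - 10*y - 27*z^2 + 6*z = 50*y^3 + y^2*(420*z + 230) + y*(-270*z^2 - 330*z - 100)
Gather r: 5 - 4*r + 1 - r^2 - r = -r^2 - 5*r + 6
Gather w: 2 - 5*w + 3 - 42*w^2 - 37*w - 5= -42*w^2 - 42*w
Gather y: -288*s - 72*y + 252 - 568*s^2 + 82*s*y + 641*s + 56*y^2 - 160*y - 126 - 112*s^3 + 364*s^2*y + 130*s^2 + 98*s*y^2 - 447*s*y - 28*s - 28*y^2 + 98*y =-112*s^3 - 438*s^2 + 325*s + y^2*(98*s + 28) + y*(364*s^2 - 365*s - 134) + 126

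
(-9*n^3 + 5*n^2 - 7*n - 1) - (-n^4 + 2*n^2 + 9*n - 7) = n^4 - 9*n^3 + 3*n^2 - 16*n + 6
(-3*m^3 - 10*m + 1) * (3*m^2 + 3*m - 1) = -9*m^5 - 9*m^4 - 27*m^3 - 27*m^2 + 13*m - 1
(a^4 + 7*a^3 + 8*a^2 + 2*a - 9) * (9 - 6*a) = -6*a^5 - 33*a^4 + 15*a^3 + 60*a^2 + 72*a - 81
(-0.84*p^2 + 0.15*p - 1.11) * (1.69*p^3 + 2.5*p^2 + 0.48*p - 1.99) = -1.4196*p^5 - 1.8465*p^4 - 1.9041*p^3 - 1.0314*p^2 - 0.8313*p + 2.2089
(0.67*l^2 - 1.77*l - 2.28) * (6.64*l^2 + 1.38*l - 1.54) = 4.4488*l^4 - 10.8282*l^3 - 18.6136*l^2 - 0.420599999999999*l + 3.5112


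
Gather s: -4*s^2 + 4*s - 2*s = -4*s^2 + 2*s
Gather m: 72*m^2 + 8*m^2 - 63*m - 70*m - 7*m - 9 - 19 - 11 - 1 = 80*m^2 - 140*m - 40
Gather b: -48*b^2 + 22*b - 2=-48*b^2 + 22*b - 2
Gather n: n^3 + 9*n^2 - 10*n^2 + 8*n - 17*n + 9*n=n^3 - n^2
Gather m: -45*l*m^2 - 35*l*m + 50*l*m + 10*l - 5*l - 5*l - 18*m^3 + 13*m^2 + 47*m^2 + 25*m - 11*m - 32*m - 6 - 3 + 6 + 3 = -18*m^3 + m^2*(60 - 45*l) + m*(15*l - 18)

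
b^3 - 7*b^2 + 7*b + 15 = (b - 5)*(b - 3)*(b + 1)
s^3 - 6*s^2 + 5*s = s*(s - 5)*(s - 1)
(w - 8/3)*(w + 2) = w^2 - 2*w/3 - 16/3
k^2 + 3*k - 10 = (k - 2)*(k + 5)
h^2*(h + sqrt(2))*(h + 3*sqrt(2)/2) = h^4 + 5*sqrt(2)*h^3/2 + 3*h^2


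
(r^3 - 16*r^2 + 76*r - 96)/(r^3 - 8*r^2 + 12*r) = (r - 8)/r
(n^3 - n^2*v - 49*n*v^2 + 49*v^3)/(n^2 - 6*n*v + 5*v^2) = (-n^2 + 49*v^2)/(-n + 5*v)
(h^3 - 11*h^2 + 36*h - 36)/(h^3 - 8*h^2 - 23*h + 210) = (h^2 - 5*h + 6)/(h^2 - 2*h - 35)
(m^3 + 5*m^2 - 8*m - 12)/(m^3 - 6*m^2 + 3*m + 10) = (m + 6)/(m - 5)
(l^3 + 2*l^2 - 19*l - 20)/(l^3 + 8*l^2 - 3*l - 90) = (l^2 - 3*l - 4)/(l^2 + 3*l - 18)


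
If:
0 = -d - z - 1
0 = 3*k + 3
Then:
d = -z - 1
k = -1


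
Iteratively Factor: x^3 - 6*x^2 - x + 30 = (x - 3)*(x^2 - 3*x - 10) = (x - 3)*(x + 2)*(x - 5)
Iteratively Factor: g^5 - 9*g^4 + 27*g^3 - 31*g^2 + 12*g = (g)*(g^4 - 9*g^3 + 27*g^2 - 31*g + 12) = g*(g - 3)*(g^3 - 6*g^2 + 9*g - 4) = g*(g - 3)*(g - 1)*(g^2 - 5*g + 4) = g*(g - 3)*(g - 1)^2*(g - 4)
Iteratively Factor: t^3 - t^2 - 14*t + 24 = (t - 2)*(t^2 + t - 12) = (t - 3)*(t - 2)*(t + 4)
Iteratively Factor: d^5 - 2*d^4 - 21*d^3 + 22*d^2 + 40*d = (d - 5)*(d^4 + 3*d^3 - 6*d^2 - 8*d) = (d - 5)*(d + 4)*(d^3 - d^2 - 2*d) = d*(d - 5)*(d + 4)*(d^2 - d - 2) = d*(d - 5)*(d - 2)*(d + 4)*(d + 1)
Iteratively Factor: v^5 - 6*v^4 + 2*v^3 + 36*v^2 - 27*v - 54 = (v - 3)*(v^4 - 3*v^3 - 7*v^2 + 15*v + 18) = (v - 3)^2*(v^3 - 7*v - 6) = (v - 3)^3*(v^2 + 3*v + 2) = (v - 3)^3*(v + 2)*(v + 1)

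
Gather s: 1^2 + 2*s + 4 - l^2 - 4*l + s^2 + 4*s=-l^2 - 4*l + s^2 + 6*s + 5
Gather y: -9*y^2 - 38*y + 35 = -9*y^2 - 38*y + 35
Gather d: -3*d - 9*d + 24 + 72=96 - 12*d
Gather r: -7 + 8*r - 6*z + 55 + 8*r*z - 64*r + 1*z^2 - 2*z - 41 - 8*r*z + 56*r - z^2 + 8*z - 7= 0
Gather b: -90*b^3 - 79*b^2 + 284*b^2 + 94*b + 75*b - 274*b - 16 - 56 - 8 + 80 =-90*b^3 + 205*b^2 - 105*b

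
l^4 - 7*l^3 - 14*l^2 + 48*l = l*(l - 8)*(l - 2)*(l + 3)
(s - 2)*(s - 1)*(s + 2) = s^3 - s^2 - 4*s + 4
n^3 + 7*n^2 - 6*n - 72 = (n - 3)*(n + 4)*(n + 6)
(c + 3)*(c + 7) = c^2 + 10*c + 21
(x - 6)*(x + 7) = x^2 + x - 42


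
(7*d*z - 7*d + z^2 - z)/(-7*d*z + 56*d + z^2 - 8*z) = (-7*d*z + 7*d - z^2 + z)/(7*d*z - 56*d - z^2 + 8*z)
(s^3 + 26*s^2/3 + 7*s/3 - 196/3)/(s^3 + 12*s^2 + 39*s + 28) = (s - 7/3)/(s + 1)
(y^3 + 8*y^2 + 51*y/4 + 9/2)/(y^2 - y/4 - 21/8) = 2*(2*y^2 + 13*y + 6)/(4*y - 7)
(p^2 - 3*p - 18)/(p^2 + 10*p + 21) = (p - 6)/(p + 7)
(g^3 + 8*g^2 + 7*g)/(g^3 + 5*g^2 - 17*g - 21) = g/(g - 3)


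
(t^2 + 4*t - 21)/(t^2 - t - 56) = (t - 3)/(t - 8)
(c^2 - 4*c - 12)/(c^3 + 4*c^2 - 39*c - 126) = (c + 2)/(c^2 + 10*c + 21)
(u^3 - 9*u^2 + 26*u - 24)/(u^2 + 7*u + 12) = (u^3 - 9*u^2 + 26*u - 24)/(u^2 + 7*u + 12)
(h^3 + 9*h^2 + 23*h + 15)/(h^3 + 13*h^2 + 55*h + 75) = (h + 1)/(h + 5)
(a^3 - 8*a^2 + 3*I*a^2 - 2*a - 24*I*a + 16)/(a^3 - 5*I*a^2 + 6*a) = (a^2 + 2*a*(-4 + I) - 16*I)/(a*(a - 6*I))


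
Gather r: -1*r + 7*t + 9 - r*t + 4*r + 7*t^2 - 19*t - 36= r*(3 - t) + 7*t^2 - 12*t - 27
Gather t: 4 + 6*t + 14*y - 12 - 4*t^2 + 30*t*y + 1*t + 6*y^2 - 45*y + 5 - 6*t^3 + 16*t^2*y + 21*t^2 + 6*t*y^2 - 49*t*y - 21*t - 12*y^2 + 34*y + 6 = -6*t^3 + t^2*(16*y + 17) + t*(6*y^2 - 19*y - 14) - 6*y^2 + 3*y + 3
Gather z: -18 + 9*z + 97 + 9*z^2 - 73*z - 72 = 9*z^2 - 64*z + 7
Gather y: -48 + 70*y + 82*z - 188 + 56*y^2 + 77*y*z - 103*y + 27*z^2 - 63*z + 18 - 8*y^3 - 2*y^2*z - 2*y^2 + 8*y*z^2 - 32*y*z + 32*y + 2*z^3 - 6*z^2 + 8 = -8*y^3 + y^2*(54 - 2*z) + y*(8*z^2 + 45*z - 1) + 2*z^3 + 21*z^2 + 19*z - 210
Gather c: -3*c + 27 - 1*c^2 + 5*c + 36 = -c^2 + 2*c + 63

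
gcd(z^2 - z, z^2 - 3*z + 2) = z - 1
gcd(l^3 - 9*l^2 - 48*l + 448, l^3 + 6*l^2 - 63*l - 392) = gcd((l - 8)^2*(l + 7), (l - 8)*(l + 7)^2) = l^2 - l - 56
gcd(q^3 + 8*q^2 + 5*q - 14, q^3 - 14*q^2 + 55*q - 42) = q - 1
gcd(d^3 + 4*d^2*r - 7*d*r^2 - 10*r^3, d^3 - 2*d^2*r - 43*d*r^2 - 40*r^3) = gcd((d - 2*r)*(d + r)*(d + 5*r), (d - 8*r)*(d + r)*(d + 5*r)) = d^2 + 6*d*r + 5*r^2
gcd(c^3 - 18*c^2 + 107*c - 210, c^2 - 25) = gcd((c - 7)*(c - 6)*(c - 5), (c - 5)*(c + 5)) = c - 5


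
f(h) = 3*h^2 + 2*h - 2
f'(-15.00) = -88.00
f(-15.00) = 643.00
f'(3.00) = 20.00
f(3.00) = 31.00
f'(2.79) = 18.74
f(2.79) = 26.93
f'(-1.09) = -4.54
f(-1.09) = -0.62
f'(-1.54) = -7.24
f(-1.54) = 2.03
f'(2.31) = 15.86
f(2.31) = 18.63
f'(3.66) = 23.96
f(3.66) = 45.51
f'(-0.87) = -3.22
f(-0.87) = -1.47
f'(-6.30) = -35.80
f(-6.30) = 104.47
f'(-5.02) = -28.12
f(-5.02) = 63.56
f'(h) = 6*h + 2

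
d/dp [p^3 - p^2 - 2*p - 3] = 3*p^2 - 2*p - 2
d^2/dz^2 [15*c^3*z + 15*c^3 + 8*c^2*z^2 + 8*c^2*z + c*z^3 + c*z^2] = 2*c*(8*c + 3*z + 1)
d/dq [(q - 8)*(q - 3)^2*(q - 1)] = 4*q^3 - 45*q^2 + 142*q - 129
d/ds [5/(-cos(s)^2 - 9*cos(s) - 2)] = -5*(2*cos(s) + 9)*sin(s)/(cos(s)^2 + 9*cos(s) + 2)^2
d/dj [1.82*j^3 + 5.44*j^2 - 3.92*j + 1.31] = 5.46*j^2 + 10.88*j - 3.92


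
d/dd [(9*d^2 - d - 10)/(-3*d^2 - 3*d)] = -10/(3*d^2)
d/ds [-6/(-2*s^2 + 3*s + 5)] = 6*(3 - 4*s)/(-2*s^2 + 3*s + 5)^2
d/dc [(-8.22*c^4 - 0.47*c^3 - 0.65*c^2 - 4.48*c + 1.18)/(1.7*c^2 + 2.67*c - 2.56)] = (-27.948*c^5 - 66.6412*c^4 + 81.663*c^3 + 9.4901*c^2 - 0.684*c + 8.3182)/(2.89*c^4 + 9.078*c^3 - 1.5751*c^2 - 13.6704*c + 6.5536)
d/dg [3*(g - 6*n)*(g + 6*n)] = 6*g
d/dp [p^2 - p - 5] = 2*p - 1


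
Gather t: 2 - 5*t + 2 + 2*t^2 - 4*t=2*t^2 - 9*t + 4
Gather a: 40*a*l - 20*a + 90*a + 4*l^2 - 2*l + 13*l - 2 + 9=a*(40*l + 70) + 4*l^2 + 11*l + 7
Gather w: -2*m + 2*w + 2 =-2*m + 2*w + 2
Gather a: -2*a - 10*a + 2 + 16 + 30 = 48 - 12*a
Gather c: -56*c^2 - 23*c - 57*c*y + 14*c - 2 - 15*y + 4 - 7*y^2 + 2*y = -56*c^2 + c*(-57*y - 9) - 7*y^2 - 13*y + 2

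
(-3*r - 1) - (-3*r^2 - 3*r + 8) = 3*r^2 - 9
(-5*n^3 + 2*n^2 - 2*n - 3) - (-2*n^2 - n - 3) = -5*n^3 + 4*n^2 - n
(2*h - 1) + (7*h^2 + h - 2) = 7*h^2 + 3*h - 3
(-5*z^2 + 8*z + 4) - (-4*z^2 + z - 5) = -z^2 + 7*z + 9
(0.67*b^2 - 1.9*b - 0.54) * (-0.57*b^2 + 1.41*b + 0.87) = -0.3819*b^4 + 2.0277*b^3 - 1.7883*b^2 - 2.4144*b - 0.4698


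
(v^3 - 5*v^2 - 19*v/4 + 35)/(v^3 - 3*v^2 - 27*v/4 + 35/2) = (v - 4)/(v - 2)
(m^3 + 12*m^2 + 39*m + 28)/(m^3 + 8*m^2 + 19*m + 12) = (m + 7)/(m + 3)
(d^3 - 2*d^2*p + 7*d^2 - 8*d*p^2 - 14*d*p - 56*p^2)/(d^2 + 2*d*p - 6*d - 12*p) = (d^2 - 4*d*p + 7*d - 28*p)/(d - 6)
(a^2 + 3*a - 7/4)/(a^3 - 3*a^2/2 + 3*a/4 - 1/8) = 2*(2*a + 7)/(4*a^2 - 4*a + 1)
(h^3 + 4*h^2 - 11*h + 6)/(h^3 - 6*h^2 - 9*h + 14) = (h^2 + 5*h - 6)/(h^2 - 5*h - 14)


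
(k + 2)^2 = k^2 + 4*k + 4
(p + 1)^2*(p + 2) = p^3 + 4*p^2 + 5*p + 2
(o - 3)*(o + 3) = o^2 - 9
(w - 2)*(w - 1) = w^2 - 3*w + 2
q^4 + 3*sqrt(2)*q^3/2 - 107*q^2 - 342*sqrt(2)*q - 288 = (q - 8*sqrt(2))*(q + sqrt(2)/2)*(q + 3*sqrt(2))*(q + 6*sqrt(2))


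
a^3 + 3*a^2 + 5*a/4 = a*(a + 1/2)*(a + 5/2)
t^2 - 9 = (t - 3)*(t + 3)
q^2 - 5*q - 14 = (q - 7)*(q + 2)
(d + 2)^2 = d^2 + 4*d + 4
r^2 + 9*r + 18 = (r + 3)*(r + 6)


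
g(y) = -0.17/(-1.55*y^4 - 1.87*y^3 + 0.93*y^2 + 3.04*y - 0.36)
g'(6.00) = -0.00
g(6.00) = 0.00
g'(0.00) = 3.99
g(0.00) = 0.47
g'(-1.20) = 0.08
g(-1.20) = 0.06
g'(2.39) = -0.00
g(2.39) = 0.00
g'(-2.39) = 0.01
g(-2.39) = 0.01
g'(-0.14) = 0.78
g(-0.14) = 0.22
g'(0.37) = 0.76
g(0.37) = -0.22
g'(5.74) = -0.00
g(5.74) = 0.00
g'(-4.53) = 0.00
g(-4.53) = 0.00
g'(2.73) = -0.00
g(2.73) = 0.00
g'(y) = -0.17*(6.2*y^3 + 5.61*y^2 - 1.86*y - 3.04)/(-1.55*y^4 - 1.87*y^3 + 0.93*y^2 + 3.04*y - 0.36)^2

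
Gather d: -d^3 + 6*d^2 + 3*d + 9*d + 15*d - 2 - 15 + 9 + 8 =-d^3 + 6*d^2 + 27*d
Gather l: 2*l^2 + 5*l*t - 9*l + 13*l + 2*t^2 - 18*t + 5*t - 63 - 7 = 2*l^2 + l*(5*t + 4) + 2*t^2 - 13*t - 70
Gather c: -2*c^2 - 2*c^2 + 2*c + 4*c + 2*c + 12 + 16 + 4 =-4*c^2 + 8*c + 32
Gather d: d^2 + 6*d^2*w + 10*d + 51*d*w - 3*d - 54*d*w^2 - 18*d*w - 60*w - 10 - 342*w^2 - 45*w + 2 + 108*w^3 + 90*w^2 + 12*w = d^2*(6*w + 1) + d*(-54*w^2 + 33*w + 7) + 108*w^3 - 252*w^2 - 93*w - 8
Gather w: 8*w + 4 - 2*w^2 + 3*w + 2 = -2*w^2 + 11*w + 6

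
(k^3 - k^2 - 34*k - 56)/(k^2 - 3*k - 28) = k + 2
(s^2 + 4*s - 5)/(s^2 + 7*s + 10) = (s - 1)/(s + 2)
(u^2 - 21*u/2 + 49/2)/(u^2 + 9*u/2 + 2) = (2*u^2 - 21*u + 49)/(2*u^2 + 9*u + 4)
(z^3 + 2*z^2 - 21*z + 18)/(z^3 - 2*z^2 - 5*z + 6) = (z + 6)/(z + 2)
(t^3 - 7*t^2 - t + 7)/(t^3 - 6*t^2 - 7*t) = (t - 1)/t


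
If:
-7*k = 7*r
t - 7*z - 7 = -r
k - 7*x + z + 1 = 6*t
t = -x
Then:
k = -4*z - 4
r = 4*z + 4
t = 3*z + 3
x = -3*z - 3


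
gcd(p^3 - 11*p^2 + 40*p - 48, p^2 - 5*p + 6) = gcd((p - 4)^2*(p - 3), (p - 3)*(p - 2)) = p - 3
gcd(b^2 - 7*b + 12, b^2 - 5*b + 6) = b - 3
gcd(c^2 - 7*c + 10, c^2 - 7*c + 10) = c^2 - 7*c + 10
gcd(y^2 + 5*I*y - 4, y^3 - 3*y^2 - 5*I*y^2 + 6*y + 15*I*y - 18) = y + I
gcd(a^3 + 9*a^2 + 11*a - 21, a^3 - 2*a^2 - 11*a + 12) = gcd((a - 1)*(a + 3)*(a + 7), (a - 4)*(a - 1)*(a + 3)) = a^2 + 2*a - 3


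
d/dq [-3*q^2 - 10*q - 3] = -6*q - 10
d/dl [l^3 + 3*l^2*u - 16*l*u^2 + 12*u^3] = 3*l^2 + 6*l*u - 16*u^2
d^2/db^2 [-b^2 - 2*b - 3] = -2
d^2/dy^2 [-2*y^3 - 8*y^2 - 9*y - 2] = -12*y - 16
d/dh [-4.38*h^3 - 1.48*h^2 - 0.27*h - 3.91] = -13.14*h^2 - 2.96*h - 0.27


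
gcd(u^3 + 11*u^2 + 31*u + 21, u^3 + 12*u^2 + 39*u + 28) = u^2 + 8*u + 7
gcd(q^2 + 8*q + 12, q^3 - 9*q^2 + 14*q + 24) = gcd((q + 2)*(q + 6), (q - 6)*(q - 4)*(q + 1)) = 1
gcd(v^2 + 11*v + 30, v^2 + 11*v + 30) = v^2 + 11*v + 30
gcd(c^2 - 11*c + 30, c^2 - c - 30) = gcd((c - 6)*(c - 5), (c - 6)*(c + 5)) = c - 6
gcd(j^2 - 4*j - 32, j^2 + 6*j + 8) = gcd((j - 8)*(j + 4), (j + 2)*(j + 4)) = j + 4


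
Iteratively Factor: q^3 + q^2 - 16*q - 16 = (q + 1)*(q^2 - 16) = (q - 4)*(q + 1)*(q + 4)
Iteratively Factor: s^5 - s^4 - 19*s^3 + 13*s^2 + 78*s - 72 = (s + 3)*(s^4 - 4*s^3 - 7*s^2 + 34*s - 24) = (s + 3)^2*(s^3 - 7*s^2 + 14*s - 8) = (s - 1)*(s + 3)^2*(s^2 - 6*s + 8) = (s - 2)*(s - 1)*(s + 3)^2*(s - 4)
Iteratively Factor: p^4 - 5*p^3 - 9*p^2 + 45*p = (p - 5)*(p^3 - 9*p) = (p - 5)*(p - 3)*(p^2 + 3*p) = p*(p - 5)*(p - 3)*(p + 3)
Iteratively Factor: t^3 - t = (t)*(t^2 - 1) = t*(t - 1)*(t + 1)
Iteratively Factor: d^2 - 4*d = (d - 4)*(d)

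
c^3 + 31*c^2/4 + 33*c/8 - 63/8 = (c - 3/4)*(c + 3/2)*(c + 7)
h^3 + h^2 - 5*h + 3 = (h - 1)^2*(h + 3)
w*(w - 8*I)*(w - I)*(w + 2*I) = w^4 - 7*I*w^3 + 10*w^2 - 16*I*w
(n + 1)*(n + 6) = n^2 + 7*n + 6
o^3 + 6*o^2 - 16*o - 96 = (o - 4)*(o + 4)*(o + 6)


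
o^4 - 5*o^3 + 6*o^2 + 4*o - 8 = (o - 2)^3*(o + 1)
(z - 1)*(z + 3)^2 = z^3 + 5*z^2 + 3*z - 9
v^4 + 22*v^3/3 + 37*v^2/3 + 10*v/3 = v*(v + 1/3)*(v + 2)*(v + 5)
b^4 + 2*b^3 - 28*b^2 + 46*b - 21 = (b - 3)*(b - 1)^2*(b + 7)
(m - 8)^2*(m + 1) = m^3 - 15*m^2 + 48*m + 64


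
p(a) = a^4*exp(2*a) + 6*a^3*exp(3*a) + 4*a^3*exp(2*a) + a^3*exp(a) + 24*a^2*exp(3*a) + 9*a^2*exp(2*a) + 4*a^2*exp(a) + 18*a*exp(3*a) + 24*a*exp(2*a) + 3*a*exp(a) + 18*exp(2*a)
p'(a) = 2*a^4*exp(2*a) + 18*a^3*exp(3*a) + 12*a^3*exp(2*a) + a^3*exp(a) + 90*a^2*exp(3*a) + 30*a^2*exp(2*a) + 7*a^2*exp(a) + 102*a*exp(3*a) + 66*a*exp(2*a) + 11*a*exp(a) + 18*exp(3*a) + 60*exp(2*a) + 3*exp(a)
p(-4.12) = -0.21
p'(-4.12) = 0.12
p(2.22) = 190671.69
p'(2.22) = 736697.99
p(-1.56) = 0.03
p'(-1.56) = -0.27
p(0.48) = 150.41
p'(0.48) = 655.94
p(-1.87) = 0.10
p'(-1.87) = -0.15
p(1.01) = 1459.83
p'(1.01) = 6144.37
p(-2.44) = 0.11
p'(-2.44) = 0.12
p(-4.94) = -0.26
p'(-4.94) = 0.00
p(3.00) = 3647212.78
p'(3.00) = 13538603.54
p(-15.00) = 0.00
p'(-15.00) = 0.00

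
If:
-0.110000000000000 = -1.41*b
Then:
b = 0.08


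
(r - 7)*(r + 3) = r^2 - 4*r - 21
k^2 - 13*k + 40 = (k - 8)*(k - 5)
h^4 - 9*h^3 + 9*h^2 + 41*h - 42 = (h - 7)*(h - 3)*(h - 1)*(h + 2)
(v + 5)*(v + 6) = v^2 + 11*v + 30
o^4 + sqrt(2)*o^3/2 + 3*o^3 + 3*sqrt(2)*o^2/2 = o^2*(o + 3)*(o + sqrt(2)/2)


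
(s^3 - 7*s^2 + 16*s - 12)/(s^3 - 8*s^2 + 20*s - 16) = (s - 3)/(s - 4)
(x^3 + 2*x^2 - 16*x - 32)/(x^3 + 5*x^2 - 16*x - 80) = (x + 2)/(x + 5)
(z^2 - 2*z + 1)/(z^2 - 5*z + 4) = (z - 1)/(z - 4)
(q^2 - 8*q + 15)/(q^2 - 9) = (q - 5)/(q + 3)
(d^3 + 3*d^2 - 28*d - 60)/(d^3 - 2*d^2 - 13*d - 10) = (d + 6)/(d + 1)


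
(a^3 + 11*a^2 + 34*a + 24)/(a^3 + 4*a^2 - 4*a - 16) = (a^2 + 7*a + 6)/(a^2 - 4)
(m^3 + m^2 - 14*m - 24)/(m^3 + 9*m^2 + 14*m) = (m^2 - m - 12)/(m*(m + 7))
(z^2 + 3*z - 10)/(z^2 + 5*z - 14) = (z + 5)/(z + 7)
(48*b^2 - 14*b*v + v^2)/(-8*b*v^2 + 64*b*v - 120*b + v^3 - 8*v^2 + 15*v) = (-6*b + v)/(v^2 - 8*v + 15)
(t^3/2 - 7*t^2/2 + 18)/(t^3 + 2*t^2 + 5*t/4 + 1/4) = 2*(t^3 - 7*t^2 + 36)/(4*t^3 + 8*t^2 + 5*t + 1)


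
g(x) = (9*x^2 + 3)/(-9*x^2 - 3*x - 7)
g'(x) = 18*x/(-9*x^2 - 3*x - 7) + (18*x + 3)*(9*x^2 + 3)/(-9*x^2 - 3*x - 7)^2 = 9*(-3*x^2 - 8*x + 1)/(81*x^4 + 54*x^3 + 135*x^2 + 42*x + 49)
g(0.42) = -0.47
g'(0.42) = -0.27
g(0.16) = -0.42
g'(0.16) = -0.05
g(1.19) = -0.68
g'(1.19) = -0.21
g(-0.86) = -0.87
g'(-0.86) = 0.42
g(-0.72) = -0.81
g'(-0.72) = 0.52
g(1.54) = -0.74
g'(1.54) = -0.15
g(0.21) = -0.42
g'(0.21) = -0.11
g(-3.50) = -1.06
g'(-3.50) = -0.01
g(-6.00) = -1.04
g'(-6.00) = -0.00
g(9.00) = -0.96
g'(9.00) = 0.00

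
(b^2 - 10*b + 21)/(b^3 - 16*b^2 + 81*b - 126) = 1/(b - 6)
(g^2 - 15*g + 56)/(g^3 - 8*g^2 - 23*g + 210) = (g - 8)/(g^2 - g - 30)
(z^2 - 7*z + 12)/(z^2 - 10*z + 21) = (z - 4)/(z - 7)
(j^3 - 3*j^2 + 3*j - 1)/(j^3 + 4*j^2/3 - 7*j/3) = 3*(j^2 - 2*j + 1)/(j*(3*j + 7))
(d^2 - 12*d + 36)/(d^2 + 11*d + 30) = (d^2 - 12*d + 36)/(d^2 + 11*d + 30)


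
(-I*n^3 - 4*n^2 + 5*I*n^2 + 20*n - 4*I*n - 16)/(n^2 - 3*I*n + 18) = (-I*n^3 + n^2*(-4 + 5*I) + 4*n*(5 - I) - 16)/(n^2 - 3*I*n + 18)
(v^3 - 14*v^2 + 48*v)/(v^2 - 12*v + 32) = v*(v - 6)/(v - 4)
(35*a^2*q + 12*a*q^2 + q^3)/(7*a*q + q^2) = 5*a + q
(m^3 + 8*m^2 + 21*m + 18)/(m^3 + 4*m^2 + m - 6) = (m + 3)/(m - 1)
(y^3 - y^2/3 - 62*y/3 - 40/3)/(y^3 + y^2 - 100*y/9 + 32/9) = 3*(3*y^2 - 13*y - 10)/(9*y^2 - 27*y + 8)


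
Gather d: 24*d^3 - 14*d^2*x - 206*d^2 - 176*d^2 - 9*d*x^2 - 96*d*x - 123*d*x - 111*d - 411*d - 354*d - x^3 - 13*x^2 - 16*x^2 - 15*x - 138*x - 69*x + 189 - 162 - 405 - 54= 24*d^3 + d^2*(-14*x - 382) + d*(-9*x^2 - 219*x - 876) - x^3 - 29*x^2 - 222*x - 432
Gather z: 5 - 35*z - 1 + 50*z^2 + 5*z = 50*z^2 - 30*z + 4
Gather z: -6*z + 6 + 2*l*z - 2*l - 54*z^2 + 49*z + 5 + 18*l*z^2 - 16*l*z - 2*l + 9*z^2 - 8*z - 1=-4*l + z^2*(18*l - 45) + z*(35 - 14*l) + 10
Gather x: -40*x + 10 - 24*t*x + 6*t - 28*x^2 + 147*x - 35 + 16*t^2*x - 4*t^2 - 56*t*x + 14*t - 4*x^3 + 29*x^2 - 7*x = -4*t^2 + 20*t - 4*x^3 + x^2 + x*(16*t^2 - 80*t + 100) - 25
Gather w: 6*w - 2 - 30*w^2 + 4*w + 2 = -30*w^2 + 10*w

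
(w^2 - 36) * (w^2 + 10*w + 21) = w^4 + 10*w^3 - 15*w^2 - 360*w - 756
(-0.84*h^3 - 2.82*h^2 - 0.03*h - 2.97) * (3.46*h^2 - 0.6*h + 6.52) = -2.9064*h^5 - 9.2532*h^4 - 3.8886*h^3 - 28.6446*h^2 + 1.5864*h - 19.3644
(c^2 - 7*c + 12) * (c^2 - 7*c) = c^4 - 14*c^3 + 61*c^2 - 84*c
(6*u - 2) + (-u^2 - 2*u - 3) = -u^2 + 4*u - 5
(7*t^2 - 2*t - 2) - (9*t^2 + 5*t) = -2*t^2 - 7*t - 2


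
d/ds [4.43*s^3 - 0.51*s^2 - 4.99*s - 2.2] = 13.29*s^2 - 1.02*s - 4.99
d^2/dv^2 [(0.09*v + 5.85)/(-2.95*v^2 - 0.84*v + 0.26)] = (-(0.09*v + 5.85)*(5.9*v + 0.84)*(11.8*v + 1.68) + (1.593*v + 34.6662)*(2.95*v^2 + 0.84*v - 0.26))/(2.95*v^2 + 0.84*v - 0.26)^3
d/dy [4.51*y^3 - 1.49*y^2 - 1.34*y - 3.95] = 13.53*y^2 - 2.98*y - 1.34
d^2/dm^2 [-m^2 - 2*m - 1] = -2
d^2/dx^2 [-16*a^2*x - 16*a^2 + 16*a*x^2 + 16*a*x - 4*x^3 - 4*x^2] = 32*a - 24*x - 8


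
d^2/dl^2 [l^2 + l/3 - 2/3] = 2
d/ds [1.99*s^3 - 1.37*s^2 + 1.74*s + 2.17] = 5.97*s^2 - 2.74*s + 1.74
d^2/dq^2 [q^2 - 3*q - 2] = 2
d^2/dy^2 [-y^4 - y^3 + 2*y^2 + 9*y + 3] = -12*y^2 - 6*y + 4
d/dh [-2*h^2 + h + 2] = 1 - 4*h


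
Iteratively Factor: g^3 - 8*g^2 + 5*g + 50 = (g - 5)*(g^2 - 3*g - 10) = (g - 5)^2*(g + 2)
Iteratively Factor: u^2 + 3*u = (u)*(u + 3)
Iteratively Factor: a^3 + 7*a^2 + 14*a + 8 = (a + 1)*(a^2 + 6*a + 8) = (a + 1)*(a + 4)*(a + 2)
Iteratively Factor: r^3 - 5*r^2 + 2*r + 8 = (r - 4)*(r^2 - r - 2) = (r - 4)*(r + 1)*(r - 2)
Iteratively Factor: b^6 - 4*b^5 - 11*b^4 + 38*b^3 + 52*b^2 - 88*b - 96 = (b - 2)*(b^5 - 2*b^4 - 15*b^3 + 8*b^2 + 68*b + 48) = (b - 2)*(b + 1)*(b^4 - 3*b^3 - 12*b^2 + 20*b + 48) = (b - 3)*(b - 2)*(b + 1)*(b^3 - 12*b - 16) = (b - 3)*(b - 2)*(b + 1)*(b + 2)*(b^2 - 2*b - 8) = (b - 3)*(b - 2)*(b + 1)*(b + 2)^2*(b - 4)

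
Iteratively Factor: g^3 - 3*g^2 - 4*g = (g)*(g^2 - 3*g - 4) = g*(g + 1)*(g - 4)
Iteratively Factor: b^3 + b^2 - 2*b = (b + 2)*(b^2 - b) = (b - 1)*(b + 2)*(b)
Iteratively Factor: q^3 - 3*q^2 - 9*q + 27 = (q - 3)*(q^2 - 9) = (q - 3)*(q + 3)*(q - 3)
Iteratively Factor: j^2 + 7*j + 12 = (j + 3)*(j + 4)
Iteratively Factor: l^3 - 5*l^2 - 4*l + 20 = (l - 5)*(l^2 - 4) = (l - 5)*(l + 2)*(l - 2)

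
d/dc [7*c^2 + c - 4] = 14*c + 1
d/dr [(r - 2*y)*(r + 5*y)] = 2*r + 3*y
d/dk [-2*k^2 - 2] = -4*k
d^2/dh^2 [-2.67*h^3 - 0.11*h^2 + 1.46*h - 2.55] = -16.02*h - 0.22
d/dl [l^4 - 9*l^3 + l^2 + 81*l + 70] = 4*l^3 - 27*l^2 + 2*l + 81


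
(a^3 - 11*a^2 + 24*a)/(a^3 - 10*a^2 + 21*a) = (a - 8)/(a - 7)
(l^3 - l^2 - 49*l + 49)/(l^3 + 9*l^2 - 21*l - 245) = (l^2 - 8*l + 7)/(l^2 + 2*l - 35)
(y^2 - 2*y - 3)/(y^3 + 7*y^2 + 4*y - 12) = (y^2 - 2*y - 3)/(y^3 + 7*y^2 + 4*y - 12)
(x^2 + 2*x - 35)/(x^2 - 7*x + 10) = (x + 7)/(x - 2)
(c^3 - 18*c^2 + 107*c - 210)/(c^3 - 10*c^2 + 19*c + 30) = (c - 7)/(c + 1)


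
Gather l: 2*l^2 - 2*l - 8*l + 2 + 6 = 2*l^2 - 10*l + 8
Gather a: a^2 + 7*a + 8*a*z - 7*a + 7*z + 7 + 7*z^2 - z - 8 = a^2 + 8*a*z + 7*z^2 + 6*z - 1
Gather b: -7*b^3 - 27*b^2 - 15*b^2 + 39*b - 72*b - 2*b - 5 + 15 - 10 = -7*b^3 - 42*b^2 - 35*b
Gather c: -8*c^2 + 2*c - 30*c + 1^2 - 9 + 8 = -8*c^2 - 28*c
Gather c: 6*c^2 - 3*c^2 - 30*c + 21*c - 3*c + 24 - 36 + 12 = 3*c^2 - 12*c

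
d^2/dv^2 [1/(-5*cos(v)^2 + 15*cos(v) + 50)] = (-4*sin(v)^4 + 51*sin(v)^2 + 75*cos(v)/4 + 9*cos(3*v)/4 - 9)/(5*(sin(v)^2 + 3*cos(v) + 9)^3)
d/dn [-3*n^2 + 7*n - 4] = 7 - 6*n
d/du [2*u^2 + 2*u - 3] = 4*u + 2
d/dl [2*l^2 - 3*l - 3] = 4*l - 3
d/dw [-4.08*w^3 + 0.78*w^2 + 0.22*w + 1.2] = -12.24*w^2 + 1.56*w + 0.22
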